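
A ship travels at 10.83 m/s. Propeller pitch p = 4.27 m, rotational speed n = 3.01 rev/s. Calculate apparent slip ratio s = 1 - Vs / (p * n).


Formula: s = 1 - Vs / (p * n)
Step 1 — p * n = 4.27 * 3.01 = 12.8527
Step 2 — Vs / (p*n) = 10.83 / 12.8527 = 0.842625 (6 d.p.)
Step 3 — s = 1 - 0.842625 = 0.157375

0.157375


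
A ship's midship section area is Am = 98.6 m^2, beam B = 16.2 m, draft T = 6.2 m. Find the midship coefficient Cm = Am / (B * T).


Formula: Cm = Am / (B * T)
Step 1 — B * T = 16.2 * 6.2 = 100.44 m^2
Step 2 — Cm = 98.6 / 100.44 ≈ 0.98168 (5 s.f.)

0.98168


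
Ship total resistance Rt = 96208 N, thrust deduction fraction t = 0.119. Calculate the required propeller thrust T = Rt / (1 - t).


Formula: T = Rt / (1 - t)
Step 1 — (1 - t) = 1 - 0.119 = 0.881
Step 2 — T = 96208 / 0.881 ≈ 109200 N (5 s.f.)

109200 N


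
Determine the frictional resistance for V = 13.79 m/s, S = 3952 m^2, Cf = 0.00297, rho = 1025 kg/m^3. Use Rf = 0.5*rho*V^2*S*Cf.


Formula: Rf = 0.5 * rho * V^2 * S * Cf
Step 1 — V^2 = 13.79^2 = 190.1641
Step 2 — 0.5 * rho * V^2 = 0.5 * 1025 * 190.1641 = 97459.10125
Step 3 — Rf = 97459.10125 * 3952 * 0.00297 ≈ 1143900 N (5 s.f.)

1143900 N


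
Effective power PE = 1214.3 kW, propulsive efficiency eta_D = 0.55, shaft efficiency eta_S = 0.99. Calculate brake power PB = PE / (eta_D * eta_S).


Formula: PB = PE / (eta_D * eta_S)
Step 1 — combined efficiency = eta_D * eta_S = 0.55 * 0.99 = 0.5445
Step 2 — PB = 1214.3 / 0.5445 ≈ 2230.1 kW (5 s.f.)

2230.1 kW


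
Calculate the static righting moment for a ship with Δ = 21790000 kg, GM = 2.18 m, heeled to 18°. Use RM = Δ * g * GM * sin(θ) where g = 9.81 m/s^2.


Formula: GZ = GM * sin(theta); RM = disp * g * GZ
Step 1 — GZ = 2.18 * sin(18°) = 2.18 * 0.309017 = 0.673657 m
Step 2 — RM = 21790000 * 9.81 * 0.673657 ≈ 144000000 N·m (5 s.f.)

144000000 N·m


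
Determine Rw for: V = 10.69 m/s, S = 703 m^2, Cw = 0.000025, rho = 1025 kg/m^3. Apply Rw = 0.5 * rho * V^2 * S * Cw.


Formula: Rw = 0.5 * rho * V^2 * S * Cw
Step 1 — V^2 = 10.69^2 = 114.2761
Step 2 — 0.5 * rho * V^2 = 0.5 * 1025 * 114.2761 = 58566.50125
Step 3 — Rw = 58566.50125 * 703 * 0.000025 ≈ 1029.3 N (5 s.f.)

1029.3 N


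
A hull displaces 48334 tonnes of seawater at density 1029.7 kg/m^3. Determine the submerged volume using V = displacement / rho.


Formula: V = mass / rho
Step 1 — convert tonnes to kg: 48334 t * 1000 = 48334000 kg
Step 2 — V = 48334000 / 1029.7 ≈ 46940 m^3 (5 s.f.)

46940 m^3


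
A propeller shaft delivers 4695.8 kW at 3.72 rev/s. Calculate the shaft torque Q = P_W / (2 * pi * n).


Formula: Q = P_W / (2 * pi * n)
Step 1 — P_W = 4695.8 kW * 1000 = 4695800.0 W
Step 2 — 2 * pi * n = 2 * pi * 3.72 = 23.373449
Step 3 — Q = 4695800.0 / 23.373449 ≈ 200900 N·m (5 s.f.)

200900 N·m


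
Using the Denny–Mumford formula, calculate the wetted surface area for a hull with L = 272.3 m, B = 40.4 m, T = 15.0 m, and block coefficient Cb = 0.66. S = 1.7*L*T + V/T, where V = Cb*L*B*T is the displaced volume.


Formula: S = 1.7*L*T + V/T with V = Cb*L*B*T, i.e. S = L * (1.7*T + Cb*B)
Step 1 — 1.7*T = 1.7 * 15.0 = 25.5 m
Step 2 — Cb*B = 0.66 * 40.4 = 26.664 m
Step 3 — 1.7*T + Cb*B = 25.5 + 26.664 = 52.164 m
Step 4 — S = 272.3 * 52.164 ≈ 14204 m^2 (5 s.f.)

14204 m^2


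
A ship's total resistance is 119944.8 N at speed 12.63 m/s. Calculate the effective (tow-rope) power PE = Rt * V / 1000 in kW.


Formula: PE = Rt * V / 1000 (kW)
Step 1 — PE (W) = 119944.8 * 12.63 = 1514902.824 W
Step 2 — PE (kW) = 1514902.824 / 1000 ≈ 1514.9 kW (5 s.f.)

1514.9 kW


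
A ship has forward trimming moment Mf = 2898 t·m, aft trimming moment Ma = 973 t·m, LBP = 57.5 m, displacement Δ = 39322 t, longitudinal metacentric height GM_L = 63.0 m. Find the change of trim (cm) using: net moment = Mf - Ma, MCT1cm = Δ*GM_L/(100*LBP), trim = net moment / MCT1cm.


Formula: net trimming moment = Mf - Ma; MCT1cm = Δ*GM_L/(100*LBP); trim = net moment / MCT1cm
Step 1 — net trimming moment = 2898 - 973 = 1925 t·m
Step 2 — MCT1cm = 39322 * 63.0 / (100 * 57.5) = 430.8323 t·m/cm
Step 3 — trim = 1925 / 430.8323 ≈ 4.4681 cm (5 s.f.)

4.4681 cm


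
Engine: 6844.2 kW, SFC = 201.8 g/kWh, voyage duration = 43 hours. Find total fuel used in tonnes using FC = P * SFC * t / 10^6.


Formula: FC (tonnes) = P * SFC * t / 1,000,000
Step 1 — P * SFC * t = 6844.2 * 201.8 * 43 = 59389861.08 g
Step 2 — FC (tonnes) = 59389861.08 / 1,000,000 ≈ 59.390 tonnes (5 s.f.)

59.390 tonnes


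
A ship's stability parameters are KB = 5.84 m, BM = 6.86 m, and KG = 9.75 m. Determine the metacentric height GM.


Formula: GM = KB + BM - KG
Step 1 — KM = KB + BM = 5.84 + 6.86 = 12.7 m
Step 2 — GM = KM - KG = 12.7 - 9.75 = 2.95 m

2.95 m


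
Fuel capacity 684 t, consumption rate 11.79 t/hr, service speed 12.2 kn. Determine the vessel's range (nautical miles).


Formula: endurance = fuel / rate; range = endurance * speed
Step 1 — endurance = 684 / 11.79 = 58.0153 hours
Step 2 — range = 58.0153 * 12.2 ≈ 707.79 nautical miles (5 s.f.)

707.79 NM


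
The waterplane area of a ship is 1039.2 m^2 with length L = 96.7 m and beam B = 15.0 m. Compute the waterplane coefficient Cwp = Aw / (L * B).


Formula: Cwp = Aw / (L * B)
Step 1 — L * B = 96.7 * 15.0 = 1450.5 m^2
Step 2 — Cwp = 1039.2 / 1450.5 ≈ 0.71644 (5 s.f.)

0.71644


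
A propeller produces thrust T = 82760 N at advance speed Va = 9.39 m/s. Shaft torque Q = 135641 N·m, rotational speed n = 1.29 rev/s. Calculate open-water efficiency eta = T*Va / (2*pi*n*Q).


Formula: eta = T * Va / (2 * pi * n * Q)
Step 1 — numerator = T * Va = 82760 * 9.39 = 777116.4
Step 2 — 2 * pi * n = 2 * pi * 1.29 = 8.105309
Step 3 — denominator = 8.105309 * 135641 = 1099412.22
Step 4 — eta = 777116.4 / 1099412.22 ≈ 0.70685 (5 s.f.)

0.70685


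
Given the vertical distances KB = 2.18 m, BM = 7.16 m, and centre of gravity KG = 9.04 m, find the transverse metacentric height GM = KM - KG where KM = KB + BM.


Formula: GM = KB + BM - KG
Step 1 — KM = KB + BM = 2.18 + 7.16 = 9.34 m
Step 2 — GM = KM - KG = 9.34 - 9.04 = 0.3 m

0.3 m


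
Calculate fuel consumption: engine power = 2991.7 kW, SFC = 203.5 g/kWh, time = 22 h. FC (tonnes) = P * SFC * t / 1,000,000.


Formula: FC (tonnes) = P * SFC * t / 1,000,000
Step 1 — P * SFC * t = 2991.7 * 203.5 * 22 = 13393840.9 g
Step 2 — FC (tonnes) = 13393840.9 / 1,000,000 ≈ 13.394 tonnes (5 s.f.)

13.394 tonnes


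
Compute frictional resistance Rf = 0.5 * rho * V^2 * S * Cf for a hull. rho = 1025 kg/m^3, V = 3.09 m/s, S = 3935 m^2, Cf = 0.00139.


Formula: Rf = 0.5 * rho * V^2 * S * Cf
Step 1 — V^2 = 3.09^2 = 9.5481
Step 2 — 0.5 * rho * V^2 = 0.5 * 1025 * 9.5481 = 4893.40125
Step 3 — Rf = 4893.40125 * 3935 * 0.00139 ≈ 26765 N (5 s.f.)

26765 N


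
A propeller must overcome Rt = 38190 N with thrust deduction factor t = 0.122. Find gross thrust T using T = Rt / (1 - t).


Formula: T = Rt / (1 - t)
Step 1 — (1 - t) = 1 - 0.122 = 0.878
Step 2 — T = 38190 / 0.878 ≈ 43497 N (5 s.f.)

43497 N


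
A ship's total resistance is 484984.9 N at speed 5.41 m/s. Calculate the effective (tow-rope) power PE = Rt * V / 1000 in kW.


Formula: PE = Rt * V / 1000 (kW)
Step 1 — PE (W) = 484984.9 * 5.41 = 2623768.309 W
Step 2 — PE (kW) = 2623768.309 / 1000 ≈ 2623.8 kW (5 s.f.)

2623.8 kW


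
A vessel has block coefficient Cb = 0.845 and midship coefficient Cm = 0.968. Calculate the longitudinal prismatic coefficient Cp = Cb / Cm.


Formula: Cp = Cb / Cm
Substituting: Cp = 0.845 / 0.968
Result: Cp ≈ 0.87293 (5 s.f.)

0.87293


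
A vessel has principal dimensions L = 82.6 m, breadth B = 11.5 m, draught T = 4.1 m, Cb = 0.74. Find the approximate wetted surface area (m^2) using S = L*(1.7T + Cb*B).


Formula: S = 1.7*L*T + V/T with V = Cb*L*B*T, i.e. S = L * (1.7*T + Cb*B)
Step 1 — 1.7*T = 1.7 * 4.1 = 6.97 m
Step 2 — Cb*B = 0.74 * 11.5 = 8.51 m
Step 3 — 1.7*T + Cb*B = 6.97 + 8.51 = 15.48 m
Step 4 — S = 82.6 * 15.48 ≈ 1278.6 m^2 (5 s.f.)

1278.6 m^2


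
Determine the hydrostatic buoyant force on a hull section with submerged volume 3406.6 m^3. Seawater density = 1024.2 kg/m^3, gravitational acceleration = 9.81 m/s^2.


Formula: Fb = rho * g * V
Substituting: Fb = 1024.2 * 9.81 * 3406.6
Intermediate: 1024.2 * 9.81 = 10047.402
Result: Fb = 10047.402 * 3406.6 ≈ 34227000 N (5 s.f.)

34227000 N


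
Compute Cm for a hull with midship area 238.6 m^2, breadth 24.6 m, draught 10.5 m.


Formula: Cm = Am / (B * T)
Step 1 — B * T = 24.6 * 10.5 = 258.3 m^2
Step 2 — Cm = 238.6 / 258.3 ≈ 0.92373 (5 s.f.)

0.92373


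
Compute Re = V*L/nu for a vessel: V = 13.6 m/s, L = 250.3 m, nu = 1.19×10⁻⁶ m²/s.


Formula: Re = V * L / nu
Step 1 — V * L = 13.6 * 250.3 = 3404.08 m^2/s
Step 2 — Re = 3404.08 / 1.19e-6 = 2.86e+09

2.86e+09


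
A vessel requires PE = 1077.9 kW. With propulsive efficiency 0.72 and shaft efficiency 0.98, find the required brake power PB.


Formula: PB = PE / (eta_D * eta_S)
Step 1 — combined efficiency = eta_D * eta_S = 0.72 * 0.98 = 0.7056
Step 2 — PB = 1077.9 / 0.7056 ≈ 1527.6 kW (5 s.f.)

1527.6 kW


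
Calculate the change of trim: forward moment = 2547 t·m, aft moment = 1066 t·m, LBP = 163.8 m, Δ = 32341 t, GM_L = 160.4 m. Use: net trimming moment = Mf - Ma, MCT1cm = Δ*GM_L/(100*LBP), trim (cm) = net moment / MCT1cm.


Formula: net trimming moment = Mf - Ma; MCT1cm = Δ*GM_L/(100*LBP); trim = net moment / MCT1cm
Step 1 — net trimming moment = 2547 - 1066 = 1481 t·m
Step 2 — MCT1cm = 32341 * 160.4 / (100 * 163.8) = 316.697 t·m/cm
Step 3 — trim = 1481 / 316.697 ≈ 4.6764 cm (5 s.f.)

4.6764 cm


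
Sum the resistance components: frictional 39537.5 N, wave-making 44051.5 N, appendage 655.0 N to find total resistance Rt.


Formula: Rt = Rf + Rw + Ra
Substituting: Rt = 39537.5 + 44051.5 + 655.0
Result: Rt = 84244.0 N

84244.0 N


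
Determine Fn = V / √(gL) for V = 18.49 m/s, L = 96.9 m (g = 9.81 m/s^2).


Formula: Fn = V / sqrt(g * L)
Step 1 — g * L = 9.81 * 96.9 = 950.589
Step 2 — sqrt(g * L) = sqrt(950.589) = 30.831623
Step 3 — Fn = 18.49 / 30.831623 ≈ 0.59971 (5 s.f.)

0.59971


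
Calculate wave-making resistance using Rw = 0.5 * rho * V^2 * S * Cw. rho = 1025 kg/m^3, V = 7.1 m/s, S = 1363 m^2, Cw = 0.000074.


Formula: Rw = 0.5 * rho * V^2 * S * Cw
Step 1 — V^2 = 7.1^2 = 50.41
Step 2 — 0.5 * rho * V^2 = 0.5 * 1025 * 50.41 = 25835.125
Step 3 — Rw = 25835.125 * 1363 * 0.000074 ≈ 2605.8 N (5 s.f.)

2605.8 N


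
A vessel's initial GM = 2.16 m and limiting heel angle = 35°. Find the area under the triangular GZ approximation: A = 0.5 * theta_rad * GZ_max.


Formula: GZ_max = GM * sin(theta); Area = 0.5 * theta_rad * GZ_max
Step 1 — GZ_max = 2.16 * sin(35°) = 2.16 * 0.573576 = 1.238924 m
Step 2 — theta_rad = 35 * pi/180 = 0.610865 rad
Step 3 — Area = 0.5 * 0.610865 * 1.238924 ≈ 0.37841 m·rad (5 s.f.)

0.37841 m·rad


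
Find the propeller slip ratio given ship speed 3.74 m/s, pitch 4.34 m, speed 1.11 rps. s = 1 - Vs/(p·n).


Formula: s = 1 - Vs / (p * n)
Step 1 — p * n = 4.34 * 1.11 = 4.8174
Step 2 — Vs / (p*n) = 3.74 / 4.8174 = 0.776352 (6 d.p.)
Step 3 — s = 1 - 0.776352 = 0.223648

0.223648


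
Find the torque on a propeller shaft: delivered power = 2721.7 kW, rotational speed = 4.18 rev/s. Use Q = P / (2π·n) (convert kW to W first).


Formula: Q = P_W / (2 * pi * n)
Step 1 — P_W = 2721.7 kW * 1000 = 2721700.0 W
Step 2 — 2 * pi * n = 2 * pi * 4.18 = 26.263715
Step 3 — Q = 2721700.0 / 26.263715 ≈ 103630 N·m (5 s.f.)

103630 N·m


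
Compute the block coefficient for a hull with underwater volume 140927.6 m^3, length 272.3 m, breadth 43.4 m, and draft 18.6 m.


Formula: Cb = V / (L * B * T)
Step 1 — L * B * T = 272.3 * 43.4 * 18.6 = 219811.452 m^3
Step 2 — Cb = 140927.6 / 219811.452 ≈ 0.64113 (5 s.f.)

0.64113


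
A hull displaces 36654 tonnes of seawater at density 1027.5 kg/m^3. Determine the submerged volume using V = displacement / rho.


Formula: V = mass / rho
Step 1 — convert tonnes to kg: 36654 t * 1000 = 36654000 kg
Step 2 — V = 36654000 / 1027.5 ≈ 35673 m^3 (5 s.f.)

35673 m^3


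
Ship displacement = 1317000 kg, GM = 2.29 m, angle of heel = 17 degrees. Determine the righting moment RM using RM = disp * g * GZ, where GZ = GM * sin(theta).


Formula: GZ = GM * sin(theta); RM = disp * g * GZ
Step 1 — GZ = 2.29 * sin(17°) = 2.29 * 0.292372 = 0.669532 m
Step 2 — RM = 1317000 * 9.81 * 0.669532 ≈ 8650200 N·m (5 s.f.)

8650200 N·m


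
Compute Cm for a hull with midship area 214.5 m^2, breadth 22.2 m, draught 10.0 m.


Formula: Cm = Am / (B * T)
Step 1 — B * T = 22.2 * 10.0 = 222.0 m^2
Step 2 — Cm = 214.5 / 222.0 ≈ 0.96622 (5 s.f.)

0.96622


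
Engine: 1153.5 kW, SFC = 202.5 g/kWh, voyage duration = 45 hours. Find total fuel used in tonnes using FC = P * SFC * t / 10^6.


Formula: FC (tonnes) = P * SFC * t / 1,000,000
Step 1 — P * SFC * t = 1153.5 * 202.5 * 45 = 10511268.75 g
Step 2 — FC (tonnes) = 10511268.75 / 1,000,000 ≈ 10.511 tonnes (5 s.f.)

10.511 tonnes


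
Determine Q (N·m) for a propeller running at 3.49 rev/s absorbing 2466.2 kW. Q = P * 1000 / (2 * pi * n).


Formula: Q = P_W / (2 * pi * n)
Step 1 — P_W = 2466.2 kW * 1000 = 2466200.0 W
Step 2 — 2 * pi * n = 2 * pi * 3.49 = 21.928317
Step 3 — Q = 2466200.0 / 21.928317 ≈ 112470 N·m (5 s.f.)

112470 N·m


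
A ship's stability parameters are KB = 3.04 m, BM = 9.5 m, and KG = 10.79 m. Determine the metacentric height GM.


Formula: GM = KB + BM - KG
Step 1 — KM = KB + BM = 3.04 + 9.5 = 12.54 m
Step 2 — GM = KM - KG = 12.54 - 10.79 = 1.75 m

1.75 m


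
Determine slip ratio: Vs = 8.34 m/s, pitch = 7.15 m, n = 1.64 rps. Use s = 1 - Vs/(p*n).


Formula: s = 1 - Vs / (p * n)
Step 1 — p * n = 7.15 * 1.64 = 11.726
Step 2 — Vs / (p*n) = 8.34 / 11.726 = 0.71124 (6 d.p.)
Step 3 — s = 1 - 0.71124 = 0.28876

0.28876


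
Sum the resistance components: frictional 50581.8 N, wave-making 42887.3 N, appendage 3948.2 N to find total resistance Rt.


Formula: Rt = Rf + Rw + Ra
Substituting: Rt = 50581.8 + 42887.3 + 3948.2
Result: Rt = 97417.3 N

97417.3 N


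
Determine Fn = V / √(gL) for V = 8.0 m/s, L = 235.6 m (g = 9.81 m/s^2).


Formula: Fn = V / sqrt(g * L)
Step 1 — g * L = 9.81 * 235.6 = 2311.236
Step 2 — sqrt(g * L) = sqrt(2311.236) = 48.075316
Step 3 — Fn = 8.0 / 48.075316 ≈ 0.16641 (5 s.f.)

0.16641


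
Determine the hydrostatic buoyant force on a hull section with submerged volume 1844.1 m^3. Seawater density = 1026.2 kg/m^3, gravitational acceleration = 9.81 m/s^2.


Formula: Fb = rho * g * V
Substituting: Fb = 1026.2 * 9.81 * 1844.1
Intermediate: 1026.2 * 9.81 = 10067.022
Result: Fb = 10067.022 * 1844.1 ≈ 18565000 N (5 s.f.)

18565000 N


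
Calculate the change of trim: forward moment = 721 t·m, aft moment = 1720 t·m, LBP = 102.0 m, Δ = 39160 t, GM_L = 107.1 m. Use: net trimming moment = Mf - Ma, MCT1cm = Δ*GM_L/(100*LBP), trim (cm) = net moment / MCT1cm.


Formula: net trimming moment = Mf - Ma; MCT1cm = Δ*GM_L/(100*LBP); trim = net moment / MCT1cm
Step 1 — net trimming moment = 721 - 1720 = -999 t·m
Step 2 — MCT1cm = 39160 * 107.1 / (100 * 102.0) = 411.18 t·m/cm
Step 3 — trim = -999 / 411.18 ≈ -2.4296 cm (5 s.f.)

-2.4296 cm


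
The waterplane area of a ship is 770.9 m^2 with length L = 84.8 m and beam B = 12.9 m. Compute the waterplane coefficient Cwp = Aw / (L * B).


Formula: Cwp = Aw / (L * B)
Step 1 — L * B = 84.8 * 12.9 = 1093.92 m^2
Step 2 — Cwp = 770.9 / 1093.92 ≈ 0.70471 (5 s.f.)

0.70471


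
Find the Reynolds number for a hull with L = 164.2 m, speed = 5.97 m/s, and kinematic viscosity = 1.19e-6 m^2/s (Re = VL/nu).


Formula: Re = V * L / nu
Step 1 — V * L = 5.97 * 164.2 = 980.274 m^2/s
Step 2 — Re = 980.274 / 1.19e-6 = 8.24e+08

8.24e+08


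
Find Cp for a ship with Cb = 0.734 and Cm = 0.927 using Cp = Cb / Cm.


Formula: Cp = Cb / Cm
Substituting: Cp = 0.734 / 0.927
Result: Cp ≈ 0.79180 (5 s.f.)

0.79180


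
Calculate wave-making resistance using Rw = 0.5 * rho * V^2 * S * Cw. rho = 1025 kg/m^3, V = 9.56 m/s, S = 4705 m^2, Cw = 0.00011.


Formula: Rw = 0.5 * rho * V^2 * S * Cw
Step 1 — V^2 = 9.56^2 = 91.3936
Step 2 — 0.5 * rho * V^2 = 0.5 * 1025 * 91.3936 = 46839.22
Step 3 — Rw = 46839.22 * 4705 * 0.00011 ≈ 24242 N (5 s.f.)

24242 N


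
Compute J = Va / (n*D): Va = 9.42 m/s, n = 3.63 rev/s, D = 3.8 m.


Formula: J = Va / (n * D)
Step 1 — n * D = 3.63 * 3.8 = 13.794
Step 2 — J = 9.42 / 13.794 ≈ 0.68291 (5 s.f.)

0.68291


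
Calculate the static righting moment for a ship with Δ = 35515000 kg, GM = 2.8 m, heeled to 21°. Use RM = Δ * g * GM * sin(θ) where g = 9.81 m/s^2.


Formula: GZ = GM * sin(theta); RM = disp * g * GZ
Step 1 — GZ = 2.8 * sin(21°) = 2.8 * 0.358368 = 1.00343 m
Step 2 — RM = 35515000 * 9.81 * 1.00343 ≈ 349600000 N·m (5 s.f.)

349600000 N·m


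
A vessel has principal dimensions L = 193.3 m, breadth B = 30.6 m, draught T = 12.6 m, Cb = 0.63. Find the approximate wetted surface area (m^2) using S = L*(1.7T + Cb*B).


Formula: S = 1.7*L*T + V/T with V = Cb*L*B*T, i.e. S = L * (1.7*T + Cb*B)
Step 1 — 1.7*T = 1.7 * 12.6 = 21.42 m
Step 2 — Cb*B = 0.63 * 30.6 = 19.278 m
Step 3 — 1.7*T + Cb*B = 21.42 + 19.278 = 40.698 m
Step 4 — S = 193.3 * 40.698 ≈ 7866.9 m^2 (5 s.f.)

7866.9 m^2


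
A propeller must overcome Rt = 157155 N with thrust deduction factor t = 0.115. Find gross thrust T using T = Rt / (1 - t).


Formula: T = Rt / (1 - t)
Step 1 — (1 - t) = 1 - 0.115 = 0.885
Step 2 — T = 157155 / 0.885 ≈ 177580 N (5 s.f.)

177580 N


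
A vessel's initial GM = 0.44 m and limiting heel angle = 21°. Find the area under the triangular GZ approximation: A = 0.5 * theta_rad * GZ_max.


Formula: GZ_max = GM * sin(theta); Area = 0.5 * theta_rad * GZ_max
Step 1 — GZ_max = 0.44 * sin(21°) = 0.44 * 0.358368 = 0.157682 m
Step 2 — theta_rad = 21 * pi/180 = 0.366519 rad
Step 3 — Area = 0.5 * 0.366519 * 0.157682 ≈ 0.028897 m·rad (5 s.f.)

0.028897 m·rad


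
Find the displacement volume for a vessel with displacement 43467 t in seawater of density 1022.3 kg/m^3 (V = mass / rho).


Formula: V = mass / rho
Step 1 — convert tonnes to kg: 43467 t * 1000 = 43467000 kg
Step 2 — V = 43467000 / 1022.3 ≈ 42519 m^3 (5 s.f.)

42519 m^3


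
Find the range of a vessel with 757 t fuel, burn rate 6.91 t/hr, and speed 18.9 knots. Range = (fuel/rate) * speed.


Formula: endurance = fuel / rate; range = endurance * speed
Step 1 — endurance = 757 / 6.91 = 109.5514 hours
Step 2 — range = 109.5514 * 18.9 ≈ 2070.5 nautical miles (5 s.f.)

2070.5 NM


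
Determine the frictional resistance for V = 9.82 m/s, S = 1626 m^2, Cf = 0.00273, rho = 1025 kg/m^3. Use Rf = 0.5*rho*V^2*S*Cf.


Formula: Rf = 0.5 * rho * V^2 * S * Cf
Step 1 — V^2 = 9.82^2 = 96.4324
Step 2 — 0.5 * rho * V^2 = 0.5 * 1025 * 96.4324 = 49421.605
Step 3 — Rf = 49421.605 * 1626 * 0.00273 ≈ 219380 N (5 s.f.)

219380 N


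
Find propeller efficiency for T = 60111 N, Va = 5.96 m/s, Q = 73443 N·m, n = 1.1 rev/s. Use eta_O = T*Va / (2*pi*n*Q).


Formula: eta = T * Va / (2 * pi * n * Q)
Step 1 — numerator = T * Va = 60111 * 5.96 = 358261.56
Step 2 — 2 * pi * n = 2 * pi * 1.1 = 6.911504
Step 3 — denominator = 6.911504 * 73443 = 507601.59
Step 4 — eta = 358261.56 / 507601.59 ≈ 0.70579 (5 s.f.)

0.70579


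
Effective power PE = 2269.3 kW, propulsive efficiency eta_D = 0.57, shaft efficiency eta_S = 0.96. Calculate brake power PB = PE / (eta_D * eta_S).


Formula: PB = PE / (eta_D * eta_S)
Step 1 — combined efficiency = eta_D * eta_S = 0.57 * 0.96 = 0.5472
Step 2 — PB = 2269.3 / 0.5472 ≈ 4147.1 kW (5 s.f.)

4147.1 kW


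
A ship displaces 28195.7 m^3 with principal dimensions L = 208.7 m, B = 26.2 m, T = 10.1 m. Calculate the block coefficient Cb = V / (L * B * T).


Formula: Cb = V / (L * B * T)
Step 1 — L * B * T = 208.7 * 26.2 * 10.1 = 55226.194 m^3
Step 2 — Cb = 28195.7 / 55226.194 ≈ 0.51055 (5 s.f.)

0.51055


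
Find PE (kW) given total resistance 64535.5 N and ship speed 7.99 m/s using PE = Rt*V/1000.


Formula: PE = Rt * V / 1000 (kW)
Step 1 — PE (W) = 64535.5 * 7.99 = 515638.645 W
Step 2 — PE (kW) = 515638.645 / 1000 ≈ 515.64 kW (5 s.f.)

515.64 kW


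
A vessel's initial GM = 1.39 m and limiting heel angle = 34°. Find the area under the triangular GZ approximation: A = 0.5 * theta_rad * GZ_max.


Formula: GZ_max = GM * sin(theta); Area = 0.5 * theta_rad * GZ_max
Step 1 — GZ_max = 1.39 * sin(34°) = 1.39 * 0.559193 = 0.777278 m
Step 2 — theta_rad = 34 * pi/180 = 0.593412 rad
Step 3 — Area = 0.5 * 0.593412 * 0.777278 ≈ 0.23062 m·rad (5 s.f.)

0.23062 m·rad


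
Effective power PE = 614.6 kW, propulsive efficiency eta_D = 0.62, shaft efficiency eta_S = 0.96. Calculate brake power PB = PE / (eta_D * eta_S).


Formula: PB = PE / (eta_D * eta_S)
Step 1 — combined efficiency = eta_D * eta_S = 0.62 * 0.96 = 0.5952
Step 2 — PB = 614.6 / 0.5952 ≈ 1032.6 kW (5 s.f.)

1032.6 kW


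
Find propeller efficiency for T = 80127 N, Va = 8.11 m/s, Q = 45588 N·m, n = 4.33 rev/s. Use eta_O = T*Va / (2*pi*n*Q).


Formula: eta = T * Va / (2 * pi * n * Q)
Step 1 — numerator = T * Va = 80127 * 8.11 = 649829.97
Step 2 — 2 * pi * n = 2 * pi * 4.33 = 27.206192
Step 3 — denominator = 27.206192 * 45588 = 1240275.88
Step 4 — eta = 649829.97 / 1240275.88 ≈ 0.52394 (5 s.f.)

0.52394


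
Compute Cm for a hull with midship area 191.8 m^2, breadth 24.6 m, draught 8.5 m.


Formula: Cm = Am / (B * T)
Step 1 — B * T = 24.6 * 8.5 = 209.1 m^2
Step 2 — Cm = 191.8 / 209.1 ≈ 0.91726 (5 s.f.)

0.91726


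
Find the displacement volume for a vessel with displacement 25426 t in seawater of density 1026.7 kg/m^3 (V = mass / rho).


Formula: V = mass / rho
Step 1 — convert tonnes to kg: 25426 t * 1000 = 25426000 kg
Step 2 — V = 25426000 / 1026.7 ≈ 24765 m^3 (5 s.f.)

24765 m^3


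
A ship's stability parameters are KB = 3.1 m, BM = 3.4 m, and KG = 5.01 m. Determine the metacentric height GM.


Formula: GM = KB + BM - KG
Step 1 — KM = KB + BM = 3.1 + 3.4 = 6.5 m
Step 2 — GM = KM - KG = 6.5 - 5.01 = 1.49 m

1.49 m


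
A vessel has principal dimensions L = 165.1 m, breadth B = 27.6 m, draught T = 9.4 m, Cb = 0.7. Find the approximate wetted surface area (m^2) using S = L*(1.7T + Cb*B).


Formula: S = 1.7*L*T + V/T with V = Cb*L*B*T, i.e. S = L * (1.7*T + Cb*B)
Step 1 — 1.7*T = 1.7 * 9.4 = 15.98 m
Step 2 — Cb*B = 0.7 * 27.6 = 19.32 m
Step 3 — 1.7*T + Cb*B = 15.98 + 19.32 = 35.3 m
Step 4 — S = 165.1 * 35.3 ≈ 5828.0 m^2 (5 s.f.)

5828.0 m^2


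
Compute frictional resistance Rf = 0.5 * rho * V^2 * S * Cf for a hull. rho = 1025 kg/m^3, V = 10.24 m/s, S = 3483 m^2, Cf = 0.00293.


Formula: Rf = 0.5 * rho * V^2 * S * Cf
Step 1 — V^2 = 10.24^2 = 104.8576
Step 2 — 0.5 * rho * V^2 = 0.5 * 1025 * 104.8576 = 53739.52
Step 3 — Rf = 53739.52 * 3483 * 0.00293 ≈ 548420 N (5 s.f.)

548420 N


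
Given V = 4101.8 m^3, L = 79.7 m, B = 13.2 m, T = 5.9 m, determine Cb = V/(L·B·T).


Formula: Cb = V / (L * B * T)
Step 1 — L * B * T = 79.7 * 13.2 * 5.9 = 6207.036 m^3
Step 2 — Cb = 4101.8 / 6207.036 ≈ 0.66083 (5 s.f.)

0.66083


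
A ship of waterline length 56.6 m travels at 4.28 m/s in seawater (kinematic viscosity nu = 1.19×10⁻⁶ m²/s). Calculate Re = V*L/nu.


Formula: Re = V * L / nu
Step 1 — V * L = 4.28 * 56.6 = 242.248 m^2/s
Step 2 — Re = 242.248 / 1.19e-6 = 2.04e+08

2.04e+08


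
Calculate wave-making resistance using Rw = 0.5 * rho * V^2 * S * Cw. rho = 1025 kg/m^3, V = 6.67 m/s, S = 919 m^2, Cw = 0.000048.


Formula: Rw = 0.5 * rho * V^2 * S * Cw
Step 1 — V^2 = 6.67^2 = 44.4889
Step 2 — 0.5 * rho * V^2 = 0.5 * 1025 * 44.4889 = 22800.56125
Step 3 — Rw = 22800.56125 * 919 * 0.000048 ≈ 1005.8 N (5 s.f.)

1005.8 N


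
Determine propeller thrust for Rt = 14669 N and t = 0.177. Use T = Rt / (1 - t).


Formula: T = Rt / (1 - t)
Step 1 — (1 - t) = 1 - 0.177 = 0.823
Step 2 — T = 14669 / 0.823 ≈ 17824 N (5 s.f.)

17824 N


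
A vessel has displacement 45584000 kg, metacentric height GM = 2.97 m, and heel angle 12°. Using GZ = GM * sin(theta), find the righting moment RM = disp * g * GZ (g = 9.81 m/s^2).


Formula: GZ = GM * sin(theta); RM = disp * g * GZ
Step 1 — GZ = 2.97 * sin(12°) = 2.97 * 0.207912 = 0.617499 m
Step 2 — RM = 45584000 * 9.81 * 0.617499 ≈ 276130000 N·m (5 s.f.)

276130000 N·m


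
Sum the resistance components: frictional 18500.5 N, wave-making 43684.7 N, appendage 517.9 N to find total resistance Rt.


Formula: Rt = Rf + Rw + Ra
Substituting: Rt = 18500.5 + 43684.7 + 517.9
Result: Rt = 62703.1 N

62703.1 N


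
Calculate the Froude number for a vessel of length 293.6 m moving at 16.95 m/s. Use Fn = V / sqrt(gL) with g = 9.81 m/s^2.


Formula: Fn = V / sqrt(g * L)
Step 1 — g * L = 9.81 * 293.6 = 2880.216
Step 2 — sqrt(g * L) = sqrt(2880.216) = 53.667644
Step 3 — Fn = 16.95 / 53.667644 ≈ 0.31583 (5 s.f.)

0.31583


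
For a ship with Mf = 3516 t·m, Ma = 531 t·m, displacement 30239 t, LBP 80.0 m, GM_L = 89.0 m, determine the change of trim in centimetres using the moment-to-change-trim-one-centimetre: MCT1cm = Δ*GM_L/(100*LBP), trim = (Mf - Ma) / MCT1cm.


Formula: net trimming moment = Mf - Ma; MCT1cm = Δ*GM_L/(100*LBP); trim = net moment / MCT1cm
Step 1 — net trimming moment = 3516 - 531 = 2985 t·m
Step 2 — MCT1cm = 30239 * 89.0 / (100 * 80.0) = 336.4089 t·m/cm
Step 3 — trim = 2985 / 336.4089 ≈ 8.8731 cm (5 s.f.)

8.8731 cm


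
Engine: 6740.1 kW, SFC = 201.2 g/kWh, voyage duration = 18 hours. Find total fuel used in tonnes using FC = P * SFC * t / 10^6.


Formula: FC (tonnes) = P * SFC * t / 1,000,000
Step 1 — P * SFC * t = 6740.1 * 201.2 * 18 = 24409946.16 g
Step 2 — FC (tonnes) = 24409946.16 / 1,000,000 ≈ 24.410 tonnes (5 s.f.)

24.410 tonnes


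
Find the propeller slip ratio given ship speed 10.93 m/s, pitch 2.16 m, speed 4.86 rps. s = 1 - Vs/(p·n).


Formula: s = 1 - Vs / (p * n)
Step 1 — p * n = 2.16 * 4.86 = 10.4976
Step 2 — Vs / (p*n) = 10.93 / 10.4976 = 1.04119 (6 d.p.)
Step 3 — s = 1 - 1.04119 = -0.04119

-0.04119


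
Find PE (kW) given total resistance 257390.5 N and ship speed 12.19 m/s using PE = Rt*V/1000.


Formula: PE = Rt * V / 1000 (kW)
Step 1 — PE (W) = 257390.5 * 12.19 = 3137590.195 W
Step 2 — PE (kW) = 3137590.195 / 1000 ≈ 3137.6 kW (5 s.f.)

3137.6 kW


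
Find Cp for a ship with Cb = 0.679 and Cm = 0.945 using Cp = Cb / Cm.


Formula: Cp = Cb / Cm
Substituting: Cp = 0.679 / 0.945
Result: Cp ≈ 0.71852 (5 s.f.)

0.71852


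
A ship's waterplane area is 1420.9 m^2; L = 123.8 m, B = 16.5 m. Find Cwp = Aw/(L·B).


Formula: Cwp = Aw / (L * B)
Step 1 — L * B = 123.8 * 16.5 = 2042.7 m^2
Step 2 — Cwp = 1420.9 / 2042.7 ≈ 0.69560 (5 s.f.)

0.69560


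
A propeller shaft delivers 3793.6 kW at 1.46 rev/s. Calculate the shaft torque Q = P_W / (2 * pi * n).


Formula: Q = P_W / (2 * pi * n)
Step 1 — P_W = 3793.6 kW * 1000 = 3793600.0 W
Step 2 — 2 * pi * n = 2 * pi * 1.46 = 9.173451
Step 3 — Q = 3793600.0 / 9.173451 ≈ 413540 N·m (5 s.f.)

413540 N·m


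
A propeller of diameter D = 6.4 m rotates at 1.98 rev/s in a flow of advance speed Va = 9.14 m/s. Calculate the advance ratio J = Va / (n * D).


Formula: J = Va / (n * D)
Step 1 — n * D = 1.98 * 6.4 = 12.672
Step 2 — J = 9.14 / 12.672 ≈ 0.72128 (5 s.f.)

0.72128


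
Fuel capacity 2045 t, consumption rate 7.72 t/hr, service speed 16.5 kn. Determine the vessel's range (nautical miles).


Formula: endurance = fuel / rate; range = endurance * speed
Step 1 — endurance = 2045 / 7.72 = 264.8964 hours
Step 2 — range = 264.8964 * 16.5 ≈ 4370.8 nautical miles (5 s.f.)

4370.8 NM


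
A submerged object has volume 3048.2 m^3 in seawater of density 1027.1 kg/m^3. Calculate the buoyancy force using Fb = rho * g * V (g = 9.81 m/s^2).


Formula: Fb = rho * g * V
Substituting: Fb = 1027.1 * 9.81 * 3048.2
Intermediate: 1027.1 * 9.81 = 10075.851
Result: Fb = 10075.851 * 3048.2 ≈ 30713000 N (5 s.f.)

30713000 N


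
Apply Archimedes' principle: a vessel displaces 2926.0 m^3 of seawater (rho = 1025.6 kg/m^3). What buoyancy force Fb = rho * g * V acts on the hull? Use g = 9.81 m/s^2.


Formula: Fb = rho * g * V
Substituting: Fb = 1025.6 * 9.81 * 2926.0
Intermediate: 1025.6 * 9.81 = 10061.136
Result: Fb = 10061.136 * 2926.0 ≈ 29439000 N (5 s.f.)

29439000 N


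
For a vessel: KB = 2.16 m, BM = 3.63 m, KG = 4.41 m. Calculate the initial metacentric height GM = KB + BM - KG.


Formula: GM = KB + BM - KG
Step 1 — KM = KB + BM = 2.16 + 3.63 = 5.79 m
Step 2 — GM = KM - KG = 5.79 - 4.41 = 1.38 m

1.38 m


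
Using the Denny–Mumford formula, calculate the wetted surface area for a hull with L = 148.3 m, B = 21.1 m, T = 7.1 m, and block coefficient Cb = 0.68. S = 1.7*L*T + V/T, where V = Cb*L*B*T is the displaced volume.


Formula: S = 1.7*L*T + V/T with V = Cb*L*B*T, i.e. S = L * (1.7*T + Cb*B)
Step 1 — 1.7*T = 1.7 * 7.1 = 12.07 m
Step 2 — Cb*B = 0.68 * 21.1 = 14.348 m
Step 3 — 1.7*T + Cb*B = 12.07 + 14.348 = 26.418 m
Step 4 — S = 148.3 * 26.418 ≈ 3917.8 m^2 (5 s.f.)

3917.8 m^2


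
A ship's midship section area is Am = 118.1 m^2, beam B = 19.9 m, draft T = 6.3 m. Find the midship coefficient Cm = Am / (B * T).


Formula: Cm = Am / (B * T)
Step 1 — B * T = 19.9 * 6.3 = 125.37 m^2
Step 2 — Cm = 118.1 / 125.37 ≈ 0.94201 (5 s.f.)

0.94201


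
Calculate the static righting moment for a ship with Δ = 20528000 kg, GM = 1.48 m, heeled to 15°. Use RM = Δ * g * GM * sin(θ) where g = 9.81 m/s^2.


Formula: GZ = GM * sin(theta); RM = disp * g * GZ
Step 1 — GZ = 1.48 * sin(15°) = 1.48 * 0.258819 = 0.383052 m
Step 2 — RM = 20528000 * 9.81 * 0.383052 ≈ 77139000 N·m (5 s.f.)

77139000 N·m


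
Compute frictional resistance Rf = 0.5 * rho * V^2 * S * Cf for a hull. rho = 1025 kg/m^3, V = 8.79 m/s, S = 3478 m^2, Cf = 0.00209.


Formula: Rf = 0.5 * rho * V^2 * S * Cf
Step 1 — V^2 = 8.79^2 = 77.2641
Step 2 — 0.5 * rho * V^2 = 0.5 * 1025 * 77.2641 = 39597.85125
Step 3 — Rf = 39597.85125 * 3478 * 0.00209 ≈ 287840 N (5 s.f.)

287840 N


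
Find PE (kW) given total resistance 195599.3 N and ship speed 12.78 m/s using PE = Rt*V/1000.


Formula: PE = Rt * V / 1000 (kW)
Step 1 — PE (W) = 195599.3 * 12.78 = 2499759.054 W
Step 2 — PE (kW) = 2499759.054 / 1000 ≈ 2499.8 kW (5 s.f.)

2499.8 kW


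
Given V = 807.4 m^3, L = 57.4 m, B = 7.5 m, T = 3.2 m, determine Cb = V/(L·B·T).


Formula: Cb = V / (L * B * T)
Step 1 — L * B * T = 57.4 * 7.5 * 3.2 = 1377.6 m^3
Step 2 — Cb = 807.4 / 1377.6 ≈ 0.58609 (5 s.f.)

0.58609


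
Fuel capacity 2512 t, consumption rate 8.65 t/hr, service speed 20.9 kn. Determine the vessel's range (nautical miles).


Formula: endurance = fuel / rate; range = endurance * speed
Step 1 — endurance = 2512 / 8.65 = 290.4046 hours
Step 2 — range = 290.4046 * 20.9 ≈ 6069.5 nautical miles (5 s.f.)

6069.5 NM


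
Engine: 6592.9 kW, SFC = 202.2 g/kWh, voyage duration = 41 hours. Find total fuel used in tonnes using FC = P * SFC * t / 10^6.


Formula: FC (tonnes) = P * SFC * t / 1,000,000
Step 1 — P * SFC * t = 6592.9 * 202.2 * 41 = 54656459.58 g
Step 2 — FC (tonnes) = 54656459.58 / 1,000,000 ≈ 54.656 tonnes (5 s.f.)

54.656 tonnes


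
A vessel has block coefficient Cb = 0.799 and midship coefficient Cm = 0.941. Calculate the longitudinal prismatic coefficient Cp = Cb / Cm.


Formula: Cp = Cb / Cm
Substituting: Cp = 0.799 / 0.941
Result: Cp ≈ 0.84910 (5 s.f.)

0.84910


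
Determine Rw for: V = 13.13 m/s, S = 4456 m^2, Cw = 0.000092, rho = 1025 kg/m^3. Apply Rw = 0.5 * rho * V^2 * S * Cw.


Formula: Rw = 0.5 * rho * V^2 * S * Cw
Step 1 — V^2 = 13.13^2 = 172.3969
Step 2 — 0.5 * rho * V^2 = 0.5 * 1025 * 172.3969 = 88353.41125
Step 3 — Rw = 88353.41125 * 4456 * 0.000092 ≈ 36221 N (5 s.f.)

36221 N


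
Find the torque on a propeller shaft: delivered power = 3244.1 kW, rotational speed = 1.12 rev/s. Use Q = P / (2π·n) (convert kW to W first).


Formula: Q = P_W / (2 * pi * n)
Step 1 — P_W = 3244.1 kW * 1000 = 3244100.0 W
Step 2 — 2 * pi * n = 2 * pi * 1.12 = 7.037168
Step 3 — Q = 3244100.0 / 7.037168 ≈ 461000 N·m (5 s.f.)

461000 N·m


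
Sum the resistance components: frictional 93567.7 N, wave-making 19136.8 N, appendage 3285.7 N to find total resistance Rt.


Formula: Rt = Rf + Rw + Ra
Substituting: Rt = 93567.7 + 19136.8 + 3285.7
Result: Rt = 115990.2 N

115990.2 N


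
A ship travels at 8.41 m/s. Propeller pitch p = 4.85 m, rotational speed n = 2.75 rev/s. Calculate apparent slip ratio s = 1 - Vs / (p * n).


Formula: s = 1 - Vs / (p * n)
Step 1 — p * n = 4.85 * 2.75 = 13.3375
Step 2 — Vs / (p*n) = 8.41 / 13.3375 = 0.630553 (6 d.p.)
Step 3 — s = 1 - 0.630553 = 0.369447

0.369447


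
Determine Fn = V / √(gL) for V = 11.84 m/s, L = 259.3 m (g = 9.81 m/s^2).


Formula: Fn = V / sqrt(g * L)
Step 1 — g * L = 9.81 * 259.3 = 2543.733
Step 2 — sqrt(g * L) = sqrt(2543.733) = 50.435434
Step 3 — Fn = 11.84 / 50.435434 ≈ 0.23476 (5 s.f.)

0.23476


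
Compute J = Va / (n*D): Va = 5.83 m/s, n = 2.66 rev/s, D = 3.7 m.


Formula: J = Va / (n * D)
Step 1 — n * D = 2.66 * 3.7 = 9.842
Step 2 — J = 5.83 / 9.842 ≈ 0.59236 (5 s.f.)

0.59236


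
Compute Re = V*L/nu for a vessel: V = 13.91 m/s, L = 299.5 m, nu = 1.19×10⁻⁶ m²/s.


Formula: Re = V * L / nu
Step 1 — V * L = 13.91 * 299.5 = 4166.045 m^2/s
Step 2 — Re = 4166.045 / 1.19e-6 = 3.50e+09

3.50e+09


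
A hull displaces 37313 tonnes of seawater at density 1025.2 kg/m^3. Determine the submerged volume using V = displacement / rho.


Formula: V = mass / rho
Step 1 — convert tonnes to kg: 37313 t * 1000 = 37313000 kg
Step 2 — V = 37313000 / 1025.2 ≈ 36396 m^3 (5 s.f.)

36396 m^3


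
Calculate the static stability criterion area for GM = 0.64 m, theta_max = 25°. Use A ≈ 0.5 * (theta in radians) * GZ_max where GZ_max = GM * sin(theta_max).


Formula: GZ_max = GM * sin(theta); Area = 0.5 * theta_rad * GZ_max
Step 1 — GZ_max = 0.64 * sin(25°) = 0.64 * 0.422618 = 0.270476 m
Step 2 — theta_rad = 25 * pi/180 = 0.436332 rad
Step 3 — Area = 0.5 * 0.436332 * 0.270476 ≈ 0.059009 m·rad (5 s.f.)

0.059009 m·rad


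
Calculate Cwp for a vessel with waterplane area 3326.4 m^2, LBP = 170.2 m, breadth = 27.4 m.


Formula: Cwp = Aw / (L * B)
Step 1 — L * B = 170.2 * 27.4 = 4663.48 m^2
Step 2 — Cwp = 3326.4 / 4663.48 ≈ 0.71329 (5 s.f.)

0.71329


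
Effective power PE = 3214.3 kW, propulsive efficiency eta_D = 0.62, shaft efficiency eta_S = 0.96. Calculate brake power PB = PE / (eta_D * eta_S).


Formula: PB = PE / (eta_D * eta_S)
Step 1 — combined efficiency = eta_D * eta_S = 0.62 * 0.96 = 0.5952
Step 2 — PB = 3214.3 / 0.5952 ≈ 5400.4 kW (5 s.f.)

5400.4 kW


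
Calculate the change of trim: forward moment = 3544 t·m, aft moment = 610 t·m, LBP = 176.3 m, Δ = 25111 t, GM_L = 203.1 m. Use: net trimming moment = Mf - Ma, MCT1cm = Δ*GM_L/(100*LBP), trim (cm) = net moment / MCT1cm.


Formula: net trimming moment = Mf - Ma; MCT1cm = Δ*GM_L/(100*LBP); trim = net moment / MCT1cm
Step 1 — net trimming moment = 3544 - 610 = 2934 t·m
Step 2 — MCT1cm = 25111 * 203.1 / (100 * 176.3) = 289.2821 t·m/cm
Step 3 — trim = 2934 / 289.2821 ≈ 10.142 cm (5 s.f.)

10.142 cm


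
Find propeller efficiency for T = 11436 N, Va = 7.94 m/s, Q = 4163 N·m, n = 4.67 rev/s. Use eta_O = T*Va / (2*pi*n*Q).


Formula: eta = T * Va / (2 * pi * n * Q)
Step 1 — numerator = T * Va = 11436 * 7.94 = 90801.84
Step 2 — 2 * pi * n = 2 * pi * 4.67 = 29.342475
Step 3 — denominator = 29.342475 * 4163 = 122152.72
Step 4 — eta = 90801.84 / 122152.72 ≈ 0.74335 (5 s.f.)

0.74335


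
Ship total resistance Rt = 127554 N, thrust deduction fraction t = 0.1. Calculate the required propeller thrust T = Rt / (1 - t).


Formula: T = Rt / (1 - t)
Step 1 — (1 - t) = 1 - 0.1 = 0.9
Step 2 — T = 127554 / 0.9 ≈ 141730 N (5 s.f.)

141730 N


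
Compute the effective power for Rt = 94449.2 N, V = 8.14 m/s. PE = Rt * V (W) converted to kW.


Formula: PE = Rt * V / 1000 (kW)
Step 1 — PE (W) = 94449.2 * 8.14 = 768816.488 W
Step 2 — PE (kW) = 768816.488 / 1000 ≈ 768.82 kW (5 s.f.)

768.82 kW


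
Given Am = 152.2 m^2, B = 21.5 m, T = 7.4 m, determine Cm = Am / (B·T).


Formula: Cm = Am / (B * T)
Step 1 — B * T = 21.5 * 7.4 = 159.1 m^2
Step 2 — Cm = 152.2 / 159.1 ≈ 0.95663 (5 s.f.)

0.95663


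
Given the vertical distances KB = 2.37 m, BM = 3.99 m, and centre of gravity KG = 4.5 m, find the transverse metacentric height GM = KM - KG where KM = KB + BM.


Formula: GM = KB + BM - KG
Step 1 — KM = KB + BM = 2.37 + 3.99 = 6.36 m
Step 2 — GM = KM - KG = 6.36 - 4.5 = 1.86 m

1.86 m


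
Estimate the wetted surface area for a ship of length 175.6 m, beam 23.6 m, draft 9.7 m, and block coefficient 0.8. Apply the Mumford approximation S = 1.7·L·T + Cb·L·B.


Formula: S = 1.7*L*T + V/T with V = Cb*L*B*T, i.e. S = L * (1.7*T + Cb*B)
Step 1 — 1.7*T = 1.7 * 9.7 = 16.49 m
Step 2 — Cb*B = 0.8 * 23.6 = 18.88 m
Step 3 — 1.7*T + Cb*B = 16.49 + 18.88 = 35.37 m
Step 4 — S = 175.6 * 35.37 ≈ 6211.0 m^2 (5 s.f.)

6211.0 m^2


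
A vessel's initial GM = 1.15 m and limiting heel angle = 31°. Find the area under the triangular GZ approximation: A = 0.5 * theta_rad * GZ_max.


Formula: GZ_max = GM * sin(theta); Area = 0.5 * theta_rad * GZ_max
Step 1 — GZ_max = 1.15 * sin(31°) = 1.15 * 0.515038 = 0.592294 m
Step 2 — theta_rad = 31 * pi/180 = 0.541052 rad
Step 3 — Area = 0.5 * 0.541052 * 0.592294 ≈ 0.16023 m·rad (5 s.f.)

0.16023 m·rad


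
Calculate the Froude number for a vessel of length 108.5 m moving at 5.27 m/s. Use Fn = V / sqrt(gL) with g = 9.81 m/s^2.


Formula: Fn = V / sqrt(g * L)
Step 1 — g * L = 9.81 * 108.5 = 1064.385
Step 2 — sqrt(g * L) = sqrt(1064.385) = 32.624914
Step 3 — Fn = 5.27 / 32.624914 ≈ 0.16153 (5 s.f.)

0.16153


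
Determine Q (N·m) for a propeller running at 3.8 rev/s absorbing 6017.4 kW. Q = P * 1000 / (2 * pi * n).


Formula: Q = P_W / (2 * pi * n)
Step 1 — P_W = 6017.4 kW * 1000 = 6017400.0 W
Step 2 — 2 * pi * n = 2 * pi * 3.8 = 23.876104
Step 3 — Q = 6017400.0 / 23.876104 ≈ 252030 N·m (5 s.f.)

252030 N·m


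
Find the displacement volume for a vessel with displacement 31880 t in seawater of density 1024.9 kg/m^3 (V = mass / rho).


Formula: V = mass / rho
Step 1 — convert tonnes to kg: 31880 t * 1000 = 31880000 kg
Step 2 — V = 31880000 / 1024.9 ≈ 31105 m^3 (5 s.f.)

31105 m^3


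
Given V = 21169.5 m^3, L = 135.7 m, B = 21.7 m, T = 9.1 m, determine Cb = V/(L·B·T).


Formula: Cb = V / (L * B * T)
Step 1 — L * B * T = 135.7 * 21.7 * 9.1 = 26796.679 m^3
Step 2 — Cb = 21169.5 / 26796.679 ≈ 0.79000 (5 s.f.)

0.79000


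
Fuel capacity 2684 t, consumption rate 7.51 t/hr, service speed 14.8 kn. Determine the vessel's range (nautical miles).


Formula: endurance = fuel / rate; range = endurance * speed
Step 1 — endurance = 2684 / 7.51 = 357.3901 hours
Step 2 — range = 357.3901 * 14.8 ≈ 5289.4 nautical miles (5 s.f.)

5289.4 NM


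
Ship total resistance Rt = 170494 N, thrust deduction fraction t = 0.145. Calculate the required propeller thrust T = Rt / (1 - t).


Formula: T = Rt / (1 - t)
Step 1 — (1 - t) = 1 - 0.145 = 0.855
Step 2 — T = 170494 / 0.855 ≈ 199410 N (5 s.f.)

199410 N
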